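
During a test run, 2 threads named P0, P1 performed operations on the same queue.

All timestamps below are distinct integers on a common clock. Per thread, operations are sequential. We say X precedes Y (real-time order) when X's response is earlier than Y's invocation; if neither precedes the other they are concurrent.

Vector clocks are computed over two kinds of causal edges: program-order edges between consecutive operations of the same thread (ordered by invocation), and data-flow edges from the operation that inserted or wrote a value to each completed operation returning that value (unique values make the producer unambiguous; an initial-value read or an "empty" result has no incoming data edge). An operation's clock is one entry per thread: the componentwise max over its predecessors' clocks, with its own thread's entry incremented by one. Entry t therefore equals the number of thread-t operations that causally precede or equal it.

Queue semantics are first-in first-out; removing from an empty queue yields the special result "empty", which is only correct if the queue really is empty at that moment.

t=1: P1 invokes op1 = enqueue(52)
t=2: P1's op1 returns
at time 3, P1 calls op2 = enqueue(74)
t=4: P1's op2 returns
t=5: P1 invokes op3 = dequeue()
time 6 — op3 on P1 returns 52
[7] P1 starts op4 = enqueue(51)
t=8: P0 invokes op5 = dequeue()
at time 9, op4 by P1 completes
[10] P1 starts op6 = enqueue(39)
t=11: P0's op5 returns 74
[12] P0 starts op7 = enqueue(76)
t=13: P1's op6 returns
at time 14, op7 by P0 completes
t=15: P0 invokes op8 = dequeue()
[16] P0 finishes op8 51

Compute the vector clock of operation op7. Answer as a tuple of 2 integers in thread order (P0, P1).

(2, 2)

invoked at 1, op1 has no predecessors; its own P1 bump gives (0, 1)
op2 (invocation 3): componentwise max over VC(op1)=(0, 1), +1 at P1, giving (0, 2)
op3 (invocation 5): componentwise max over VC(op1)=(0, 1), VC(op2)=(0, 2), +1 at P1, giving (0, 3)
op5 (invocation 8): componentwise max over VC(op2)=(0, 2), +1 at P0, giving (1, 2)
op4 (invocation 7): componentwise max over VC(op3)=(0, 3), +1 at P1, giving (0, 4)
op7 (invocation 12): componentwise max over VC(op5)=(1, 2), +1 at P0, giving (2, 2)
op6 (invocation 10): componentwise max over VC(op4)=(0, 4), +1 at P1, giving (0, 5)
op8 (invocation 15): componentwise max over VC(op4)=(0, 4), VC(op7)=(2, 2), +1 at P0, giving (3, 4)
target: VC(op7) = (2, 2)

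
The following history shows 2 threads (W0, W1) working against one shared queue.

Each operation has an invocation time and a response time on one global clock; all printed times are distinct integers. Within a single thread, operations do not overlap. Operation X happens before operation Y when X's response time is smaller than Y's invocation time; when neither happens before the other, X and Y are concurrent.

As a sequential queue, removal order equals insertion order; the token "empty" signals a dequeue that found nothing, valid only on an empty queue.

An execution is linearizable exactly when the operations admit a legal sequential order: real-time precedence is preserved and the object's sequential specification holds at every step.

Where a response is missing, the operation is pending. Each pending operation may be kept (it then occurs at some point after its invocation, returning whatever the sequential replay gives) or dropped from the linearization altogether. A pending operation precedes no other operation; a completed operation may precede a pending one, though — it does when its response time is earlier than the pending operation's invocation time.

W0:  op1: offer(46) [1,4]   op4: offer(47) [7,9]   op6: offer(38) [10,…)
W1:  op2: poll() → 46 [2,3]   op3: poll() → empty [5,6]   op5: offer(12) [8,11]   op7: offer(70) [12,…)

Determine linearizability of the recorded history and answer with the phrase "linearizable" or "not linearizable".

linearizable

witness order: op1, op2, op3, op4, op5
step 1: op1 offer(46) — queue <46>
step 2: op2 poll() → 46 — queue <>
step 3: op3 poll() → empty — queue <>
step 4: op4 offer(47) — queue <47>
step 5: op5 offer(12) — queue <47,12>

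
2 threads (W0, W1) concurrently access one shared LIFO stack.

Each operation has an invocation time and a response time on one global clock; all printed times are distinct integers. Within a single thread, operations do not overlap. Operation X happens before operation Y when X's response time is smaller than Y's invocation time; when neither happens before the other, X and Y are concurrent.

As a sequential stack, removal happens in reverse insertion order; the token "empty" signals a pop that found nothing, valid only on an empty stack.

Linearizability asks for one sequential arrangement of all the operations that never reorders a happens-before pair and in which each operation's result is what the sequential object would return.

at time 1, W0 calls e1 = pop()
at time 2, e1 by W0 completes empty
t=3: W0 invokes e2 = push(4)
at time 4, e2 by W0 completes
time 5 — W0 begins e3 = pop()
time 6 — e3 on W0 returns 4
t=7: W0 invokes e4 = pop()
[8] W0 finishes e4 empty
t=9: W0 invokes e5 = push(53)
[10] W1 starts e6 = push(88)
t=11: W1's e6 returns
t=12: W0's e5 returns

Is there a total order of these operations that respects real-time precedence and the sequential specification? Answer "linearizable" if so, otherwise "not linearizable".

linearizable

witness order: e1, e2, e3, e4, e5, e6
1. e1 pop() → empty, leaving stack <>
2. e2 push(4), leaving stack <4>
3. e3 pop() → 4, leaving stack <>
4. e4 pop() → empty, leaving stack <>
5. e5 push(53), leaving stack <53>
6. e6 push(88), leaving stack <53,88>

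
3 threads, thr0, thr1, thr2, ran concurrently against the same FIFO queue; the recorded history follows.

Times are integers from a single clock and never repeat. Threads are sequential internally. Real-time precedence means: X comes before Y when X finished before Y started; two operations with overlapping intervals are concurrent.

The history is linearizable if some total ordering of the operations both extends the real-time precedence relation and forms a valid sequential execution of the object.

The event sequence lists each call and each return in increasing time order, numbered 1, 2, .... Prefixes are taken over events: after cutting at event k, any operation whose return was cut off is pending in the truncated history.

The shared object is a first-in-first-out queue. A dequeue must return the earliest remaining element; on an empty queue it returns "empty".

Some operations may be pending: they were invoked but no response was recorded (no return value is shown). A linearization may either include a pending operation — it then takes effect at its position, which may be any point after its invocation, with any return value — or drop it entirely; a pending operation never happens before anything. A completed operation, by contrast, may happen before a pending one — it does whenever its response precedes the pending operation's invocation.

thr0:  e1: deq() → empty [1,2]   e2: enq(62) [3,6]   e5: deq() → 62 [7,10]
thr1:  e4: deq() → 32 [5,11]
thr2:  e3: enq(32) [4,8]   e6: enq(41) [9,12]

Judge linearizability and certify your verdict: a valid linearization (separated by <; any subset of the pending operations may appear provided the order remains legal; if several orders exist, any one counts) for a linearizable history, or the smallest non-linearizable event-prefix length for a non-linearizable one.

linearizable — witness: e1 < e2 < e3 < e5 < e4 < e6

step 1: e1 deq() → empty — queue <>
step 2: e2 enq(62) — queue <62>
step 3: e3 enq(32) — queue <62,32>
step 4: e5 deq() → 62 — queue <32>
step 5: e4 deq() → 32 — queue <>
step 6: e6 enq(41) — queue <41>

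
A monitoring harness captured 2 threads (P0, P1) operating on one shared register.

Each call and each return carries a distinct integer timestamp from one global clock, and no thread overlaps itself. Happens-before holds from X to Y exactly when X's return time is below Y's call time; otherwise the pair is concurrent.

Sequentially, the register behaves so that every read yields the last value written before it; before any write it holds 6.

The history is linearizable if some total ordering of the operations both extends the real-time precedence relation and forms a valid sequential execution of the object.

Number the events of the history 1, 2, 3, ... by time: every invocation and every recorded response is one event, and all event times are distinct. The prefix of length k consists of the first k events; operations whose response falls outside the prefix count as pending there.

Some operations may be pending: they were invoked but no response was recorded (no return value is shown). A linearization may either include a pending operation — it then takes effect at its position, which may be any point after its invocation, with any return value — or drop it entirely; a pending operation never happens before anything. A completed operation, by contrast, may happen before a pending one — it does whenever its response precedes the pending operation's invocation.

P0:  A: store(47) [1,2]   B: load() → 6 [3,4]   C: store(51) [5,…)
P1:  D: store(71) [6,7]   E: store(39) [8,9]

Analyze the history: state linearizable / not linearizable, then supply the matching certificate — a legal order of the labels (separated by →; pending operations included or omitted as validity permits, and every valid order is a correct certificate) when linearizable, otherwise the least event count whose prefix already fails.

not linearizable — minimal violating prefix: 4 events

already the first 4 events (up to B's response at time 4) admit no linearization; the first 3 still do
the completed operations (2 total) allow one real-time order; the register replay rejects it
e.g. A, B: illegal at step 2, since B load() → 6 cannot apply there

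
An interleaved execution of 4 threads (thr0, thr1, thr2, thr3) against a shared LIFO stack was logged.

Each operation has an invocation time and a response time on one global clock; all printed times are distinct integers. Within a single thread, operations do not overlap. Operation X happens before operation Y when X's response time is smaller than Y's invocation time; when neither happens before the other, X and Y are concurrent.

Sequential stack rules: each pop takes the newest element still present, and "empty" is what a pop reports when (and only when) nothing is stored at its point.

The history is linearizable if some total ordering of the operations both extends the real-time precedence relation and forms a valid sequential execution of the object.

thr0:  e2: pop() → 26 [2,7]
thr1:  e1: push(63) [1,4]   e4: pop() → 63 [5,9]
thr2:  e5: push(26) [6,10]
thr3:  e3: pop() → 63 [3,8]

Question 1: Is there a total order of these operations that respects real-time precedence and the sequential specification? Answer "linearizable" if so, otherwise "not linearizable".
events 1..8 are fine; event 9 — the response of e4 at time 9 — makes the prefix non-linearizable
every one of the 12 real-time-consistent orders over 4 completed LIFO stack ops fails the sequential spec
no escape via the 1 pending operation (e5): every completion choice fails
take e1, e2, e3, e4 (pending dropped): step 2 already fails, because e2 pop() → 26 cannot occur there
take e1, e2, e4, e3 (pending dropped): step 2 already fails, because e2 pop() → 26 cannot occur there

not linearizable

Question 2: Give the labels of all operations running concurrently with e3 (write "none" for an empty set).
overlap test against e3 [3,8]: concurrent iff the interval meets 3..8
e1 [1,4]: concurrent
e2 [2,7]: concurrent
e4 [5,9]: concurrent
e5 [6,10]: concurrent

e1, e2, e4, e5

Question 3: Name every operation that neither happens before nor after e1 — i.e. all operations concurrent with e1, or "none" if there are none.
e1 spans [1,4]; an op avoiding the whole window 1..4 is ordered, any other is concurrent
e2 [2,7]: concurrent
e3 [3,8]: concurrent
e4 [5,9]: after
e5 [6,10]: after

e2, e3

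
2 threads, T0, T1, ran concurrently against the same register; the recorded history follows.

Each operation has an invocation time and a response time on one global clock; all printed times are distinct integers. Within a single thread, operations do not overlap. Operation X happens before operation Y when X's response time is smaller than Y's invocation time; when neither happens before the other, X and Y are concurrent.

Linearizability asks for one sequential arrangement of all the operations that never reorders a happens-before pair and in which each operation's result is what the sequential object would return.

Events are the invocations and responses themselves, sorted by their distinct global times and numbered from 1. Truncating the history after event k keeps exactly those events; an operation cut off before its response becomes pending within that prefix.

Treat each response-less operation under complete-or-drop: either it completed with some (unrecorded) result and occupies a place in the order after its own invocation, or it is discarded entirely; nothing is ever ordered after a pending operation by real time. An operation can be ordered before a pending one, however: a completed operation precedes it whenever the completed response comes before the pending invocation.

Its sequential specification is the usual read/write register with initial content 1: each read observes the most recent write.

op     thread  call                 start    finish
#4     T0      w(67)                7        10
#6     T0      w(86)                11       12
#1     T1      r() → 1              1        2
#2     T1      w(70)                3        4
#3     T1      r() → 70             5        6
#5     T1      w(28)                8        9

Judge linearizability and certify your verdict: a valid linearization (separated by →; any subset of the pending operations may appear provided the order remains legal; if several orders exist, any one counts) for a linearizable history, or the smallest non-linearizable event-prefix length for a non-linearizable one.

1. #1 r() → 1, leaving value 1
2. #2 w(70), leaving value 70
3. #3 r() → 70, leaving value 70
4. #4 w(67), leaving value 67
5. #5 w(28), leaving value 28
6. #6 w(86), leaving value 86

linearizable — witness: #1 → #2 → #3 → #4 → #5 → #6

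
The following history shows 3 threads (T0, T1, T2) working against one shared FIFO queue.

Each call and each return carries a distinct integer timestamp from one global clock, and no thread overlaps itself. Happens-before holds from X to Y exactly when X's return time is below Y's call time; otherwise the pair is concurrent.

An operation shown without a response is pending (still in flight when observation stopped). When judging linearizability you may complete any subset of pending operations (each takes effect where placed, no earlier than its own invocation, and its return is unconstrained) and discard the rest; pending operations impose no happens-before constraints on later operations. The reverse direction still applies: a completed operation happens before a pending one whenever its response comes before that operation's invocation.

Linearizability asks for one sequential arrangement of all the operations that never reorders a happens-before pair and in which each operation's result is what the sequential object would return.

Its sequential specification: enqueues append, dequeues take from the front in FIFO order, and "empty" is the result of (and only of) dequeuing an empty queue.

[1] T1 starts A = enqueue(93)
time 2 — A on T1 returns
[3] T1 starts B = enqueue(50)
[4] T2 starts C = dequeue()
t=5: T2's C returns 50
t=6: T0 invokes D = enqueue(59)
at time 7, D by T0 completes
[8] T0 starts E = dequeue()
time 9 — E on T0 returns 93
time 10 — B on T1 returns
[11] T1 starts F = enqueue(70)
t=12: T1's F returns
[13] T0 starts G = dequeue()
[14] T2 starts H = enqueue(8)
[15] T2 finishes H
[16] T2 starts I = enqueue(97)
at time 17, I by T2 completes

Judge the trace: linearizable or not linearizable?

events 1..4 are fine; event 5 — the response of C at time 5 — makes the prefix non-linearizable
one real-time candidate order over the 2 completed operations — the FIFO queue replay rejects it
no escape via the 1 pending operation (B): every completion choice fails
take A, C (pending dropped): step 2 already fails, because C dequeue() → 50 cannot occur there

not linearizable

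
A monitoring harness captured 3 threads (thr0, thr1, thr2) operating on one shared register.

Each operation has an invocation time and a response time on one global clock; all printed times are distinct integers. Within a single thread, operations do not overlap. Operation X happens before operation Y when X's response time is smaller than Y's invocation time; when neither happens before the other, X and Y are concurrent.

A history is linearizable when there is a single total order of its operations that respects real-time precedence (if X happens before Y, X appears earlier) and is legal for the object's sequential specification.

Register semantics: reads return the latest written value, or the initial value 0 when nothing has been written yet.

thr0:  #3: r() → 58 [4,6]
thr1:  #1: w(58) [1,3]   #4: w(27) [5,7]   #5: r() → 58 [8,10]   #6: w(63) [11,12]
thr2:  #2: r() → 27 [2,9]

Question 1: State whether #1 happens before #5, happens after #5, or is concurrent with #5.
before

#1 spans [1,3], #5 spans [8,10]
resp(#1)=3 < inv(#5)=8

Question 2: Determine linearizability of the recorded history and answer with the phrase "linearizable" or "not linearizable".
not linearizable

already the first 10 events (up to #5's response at time 10) admit no linearization; the first 9 still do
real-time-consistent orders of the 5 completed operations: 10 — all fail the register replay
for example #1, #2, #3, #4, #5 fails at step 2: #2 r() → 27 is not legal there
for example #1, #2, #4, #3, #5 fails at step 2: #2 r() → 27 is not legal there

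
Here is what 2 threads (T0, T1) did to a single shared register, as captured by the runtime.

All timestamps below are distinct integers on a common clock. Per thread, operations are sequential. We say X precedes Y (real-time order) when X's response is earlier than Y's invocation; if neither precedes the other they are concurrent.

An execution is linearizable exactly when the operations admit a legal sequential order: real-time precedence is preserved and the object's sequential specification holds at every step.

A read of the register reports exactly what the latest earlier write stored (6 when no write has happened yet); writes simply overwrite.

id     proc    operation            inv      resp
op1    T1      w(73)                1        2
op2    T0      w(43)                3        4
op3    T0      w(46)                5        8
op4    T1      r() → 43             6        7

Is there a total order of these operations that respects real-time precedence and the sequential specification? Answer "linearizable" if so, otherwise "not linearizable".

a witness: op1, op2, op4, op3
step 1: op1 w(73) — value 73
step 2: op2 w(43) — value 43
step 3: op4 r() → 43 — value 43
step 4: op3 w(46) — value 46

linearizable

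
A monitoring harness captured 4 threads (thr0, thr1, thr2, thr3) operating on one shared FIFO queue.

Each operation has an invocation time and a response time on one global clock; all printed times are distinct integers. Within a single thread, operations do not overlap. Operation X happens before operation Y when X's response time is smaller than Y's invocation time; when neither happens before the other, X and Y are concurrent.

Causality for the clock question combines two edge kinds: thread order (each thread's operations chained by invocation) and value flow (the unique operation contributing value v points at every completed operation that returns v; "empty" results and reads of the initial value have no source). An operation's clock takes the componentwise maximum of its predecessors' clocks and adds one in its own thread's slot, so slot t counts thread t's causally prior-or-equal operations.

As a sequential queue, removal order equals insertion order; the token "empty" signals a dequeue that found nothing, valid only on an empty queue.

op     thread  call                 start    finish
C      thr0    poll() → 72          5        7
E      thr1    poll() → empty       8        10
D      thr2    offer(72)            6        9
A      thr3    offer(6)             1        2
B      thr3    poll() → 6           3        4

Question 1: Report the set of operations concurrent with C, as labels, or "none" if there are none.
Answer: D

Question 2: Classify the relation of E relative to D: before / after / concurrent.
Answer: concurrent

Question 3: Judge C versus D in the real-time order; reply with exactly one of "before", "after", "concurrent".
Answer: concurrent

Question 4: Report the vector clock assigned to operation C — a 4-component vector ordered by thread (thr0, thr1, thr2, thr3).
Answer: (1, 0, 1, 0)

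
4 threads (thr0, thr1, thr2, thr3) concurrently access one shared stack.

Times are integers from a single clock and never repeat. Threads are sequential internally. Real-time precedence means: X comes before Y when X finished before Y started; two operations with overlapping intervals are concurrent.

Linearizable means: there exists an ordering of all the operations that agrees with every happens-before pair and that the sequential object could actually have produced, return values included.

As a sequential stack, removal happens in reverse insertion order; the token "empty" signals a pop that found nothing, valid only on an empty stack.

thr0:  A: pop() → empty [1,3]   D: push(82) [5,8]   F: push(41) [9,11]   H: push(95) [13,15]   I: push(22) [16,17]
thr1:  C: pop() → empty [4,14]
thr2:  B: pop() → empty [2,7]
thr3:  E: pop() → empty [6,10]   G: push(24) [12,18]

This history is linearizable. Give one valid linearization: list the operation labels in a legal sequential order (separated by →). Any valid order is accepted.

1. A pop() → empty, leaving stack <>
2. B pop() → empty, leaving stack <>
3. C pop() → empty, leaving stack <>
4. E pop() → empty, leaving stack <>
5. D push(82), leaving stack <82>
6. F push(41), leaving stack <82,41>
7. G push(24), leaving stack <82,41,24>
8. H push(95), leaving stack <82,41,24,95>
9. I push(22), leaving stack <82,41,24,95,22>

A → B → C → E → D → F → G → H → I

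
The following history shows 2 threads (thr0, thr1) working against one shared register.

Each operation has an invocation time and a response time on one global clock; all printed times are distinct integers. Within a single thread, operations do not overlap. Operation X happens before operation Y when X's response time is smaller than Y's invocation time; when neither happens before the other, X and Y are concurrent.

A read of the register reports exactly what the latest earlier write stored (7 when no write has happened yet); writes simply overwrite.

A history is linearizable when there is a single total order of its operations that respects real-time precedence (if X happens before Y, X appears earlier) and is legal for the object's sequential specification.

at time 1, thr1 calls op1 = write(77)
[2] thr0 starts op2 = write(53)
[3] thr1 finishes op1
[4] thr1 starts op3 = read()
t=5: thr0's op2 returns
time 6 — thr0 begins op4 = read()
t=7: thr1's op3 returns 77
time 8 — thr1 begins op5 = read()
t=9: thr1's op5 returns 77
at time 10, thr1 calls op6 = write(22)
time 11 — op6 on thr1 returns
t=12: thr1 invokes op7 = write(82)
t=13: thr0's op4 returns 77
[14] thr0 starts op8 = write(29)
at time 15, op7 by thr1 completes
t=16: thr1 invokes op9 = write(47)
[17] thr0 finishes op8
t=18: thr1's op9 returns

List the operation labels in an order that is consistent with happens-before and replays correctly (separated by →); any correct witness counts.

1. op2 write(53), leaving value 53
2. op1 write(77), leaving value 77
3. op3 read() → 77, leaving value 77
4. op4 read() → 77, leaving value 77
5. op5 read() → 77, leaving value 77
6. op6 write(22), leaving value 22
7. op7 write(82), leaving value 82
8. op8 write(29), leaving value 29
9. op9 write(47), leaving value 47

op2 → op1 → op3 → op4 → op5 → op6 → op7 → op8 → op9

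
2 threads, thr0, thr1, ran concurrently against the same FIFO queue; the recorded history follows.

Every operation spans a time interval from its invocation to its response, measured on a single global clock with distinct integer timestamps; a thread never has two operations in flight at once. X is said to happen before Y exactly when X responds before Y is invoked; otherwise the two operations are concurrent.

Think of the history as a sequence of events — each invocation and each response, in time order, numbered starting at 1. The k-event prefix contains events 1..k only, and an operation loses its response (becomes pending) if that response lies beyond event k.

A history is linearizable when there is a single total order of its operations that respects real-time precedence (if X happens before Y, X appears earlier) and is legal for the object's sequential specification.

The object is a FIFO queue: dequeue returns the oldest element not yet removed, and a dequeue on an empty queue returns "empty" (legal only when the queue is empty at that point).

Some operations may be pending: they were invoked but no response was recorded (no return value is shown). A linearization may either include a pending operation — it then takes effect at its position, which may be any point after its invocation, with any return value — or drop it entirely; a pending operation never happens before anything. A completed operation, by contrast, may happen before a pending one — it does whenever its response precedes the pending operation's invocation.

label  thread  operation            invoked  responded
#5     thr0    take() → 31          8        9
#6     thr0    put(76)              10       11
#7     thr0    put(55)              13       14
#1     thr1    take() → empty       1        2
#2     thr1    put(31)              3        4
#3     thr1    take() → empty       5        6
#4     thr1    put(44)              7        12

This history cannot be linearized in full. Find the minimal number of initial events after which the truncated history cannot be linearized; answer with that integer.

a valid linearization of events 1..5 exists, for instance #1, #2:
after step 1 (#1 take() → empty): queue <>
after step 2 (#2 put(31)): queue <31>
include event 6 — #3 responding at 6 — and every candidate order breaks
take #1, #2, #3: step 3 already fails, because #3 take() → empty cannot occur there

6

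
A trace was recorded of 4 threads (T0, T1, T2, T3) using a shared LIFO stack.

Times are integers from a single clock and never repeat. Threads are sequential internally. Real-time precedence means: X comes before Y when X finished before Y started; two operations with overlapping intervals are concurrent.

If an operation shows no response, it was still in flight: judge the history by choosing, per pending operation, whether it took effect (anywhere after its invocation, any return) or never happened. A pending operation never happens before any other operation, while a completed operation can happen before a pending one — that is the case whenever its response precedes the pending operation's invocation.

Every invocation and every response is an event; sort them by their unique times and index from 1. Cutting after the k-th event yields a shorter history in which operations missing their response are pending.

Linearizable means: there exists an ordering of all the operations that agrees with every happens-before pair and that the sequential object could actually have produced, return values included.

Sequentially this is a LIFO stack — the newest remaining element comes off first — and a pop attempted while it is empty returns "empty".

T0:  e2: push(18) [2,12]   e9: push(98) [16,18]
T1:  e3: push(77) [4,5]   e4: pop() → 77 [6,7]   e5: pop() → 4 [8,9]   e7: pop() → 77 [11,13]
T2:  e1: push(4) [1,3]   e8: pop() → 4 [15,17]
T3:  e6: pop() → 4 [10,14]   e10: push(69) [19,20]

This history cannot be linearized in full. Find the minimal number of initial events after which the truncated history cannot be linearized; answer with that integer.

events 1..12 are linearizable; a witness order is e1, e3, e4, e5, e2:
after step 1 (e1 push(4)): stack <4>
after step 2 (e3 push(77)): stack <4,77>
after step 3 (e4 pop() → 77): stack <4>
after step 4 (e5 pop() → 4): stack <>
after step 5 (e2 push(18)): stack <18>
adding event 13 (e7 responds at 13) leaves no legal real-time order
no escape via the 1 pending operation (e6): every completion choice fails
for example e1, e2, e3, e4, e5, e7 (pending dropped) fails at step 5: e5 pop() → 4 is not legal there
for example e1, e3, e2, e4, e5, e7 (pending dropped) fails at step 4: e4 pop() → 77 is not legal there

13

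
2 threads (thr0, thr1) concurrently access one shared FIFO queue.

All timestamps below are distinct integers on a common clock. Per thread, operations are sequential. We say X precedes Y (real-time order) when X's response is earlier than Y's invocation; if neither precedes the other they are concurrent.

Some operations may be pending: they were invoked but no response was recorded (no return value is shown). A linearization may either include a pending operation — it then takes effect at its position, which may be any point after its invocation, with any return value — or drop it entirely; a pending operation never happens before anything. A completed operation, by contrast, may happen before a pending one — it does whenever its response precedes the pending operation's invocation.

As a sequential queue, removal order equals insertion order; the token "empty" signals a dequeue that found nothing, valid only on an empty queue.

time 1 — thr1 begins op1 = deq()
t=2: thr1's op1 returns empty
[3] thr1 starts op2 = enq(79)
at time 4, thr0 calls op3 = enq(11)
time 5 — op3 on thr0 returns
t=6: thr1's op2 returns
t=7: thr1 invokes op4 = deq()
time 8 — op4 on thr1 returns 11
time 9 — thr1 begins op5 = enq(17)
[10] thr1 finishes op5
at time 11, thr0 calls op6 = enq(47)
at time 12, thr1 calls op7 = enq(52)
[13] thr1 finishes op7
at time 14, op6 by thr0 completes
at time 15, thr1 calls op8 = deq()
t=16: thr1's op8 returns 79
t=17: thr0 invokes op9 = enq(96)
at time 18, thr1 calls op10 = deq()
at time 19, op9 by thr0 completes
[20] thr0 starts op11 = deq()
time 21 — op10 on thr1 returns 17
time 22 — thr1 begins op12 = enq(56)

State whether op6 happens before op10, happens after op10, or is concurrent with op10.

before

op6 spans [11,14], op10 spans [18,21]
resp(op6)=14 < inv(op10)=18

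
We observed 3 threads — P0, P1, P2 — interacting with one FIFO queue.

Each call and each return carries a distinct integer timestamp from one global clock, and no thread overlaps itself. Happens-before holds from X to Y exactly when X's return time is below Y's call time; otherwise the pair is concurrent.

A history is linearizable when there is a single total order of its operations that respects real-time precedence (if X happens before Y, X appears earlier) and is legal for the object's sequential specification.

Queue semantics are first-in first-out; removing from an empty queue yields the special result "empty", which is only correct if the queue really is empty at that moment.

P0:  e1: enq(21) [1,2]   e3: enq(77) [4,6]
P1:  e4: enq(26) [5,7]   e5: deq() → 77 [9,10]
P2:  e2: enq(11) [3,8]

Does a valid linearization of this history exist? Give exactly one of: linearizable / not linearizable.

already the first 10 events (up to e5's response at time 10) admit no linearization; the first 9 still do
the 5 completed operations admit 6 real-time orders; each fails the FIFO queue replay
for example e1, e2, e3, e4, e5 fails at step 5: e5 deq() → 77 is not legal there
for example e1, e2, e4, e3, e5 fails at step 5: e5 deq() → 77 is not legal there

not linearizable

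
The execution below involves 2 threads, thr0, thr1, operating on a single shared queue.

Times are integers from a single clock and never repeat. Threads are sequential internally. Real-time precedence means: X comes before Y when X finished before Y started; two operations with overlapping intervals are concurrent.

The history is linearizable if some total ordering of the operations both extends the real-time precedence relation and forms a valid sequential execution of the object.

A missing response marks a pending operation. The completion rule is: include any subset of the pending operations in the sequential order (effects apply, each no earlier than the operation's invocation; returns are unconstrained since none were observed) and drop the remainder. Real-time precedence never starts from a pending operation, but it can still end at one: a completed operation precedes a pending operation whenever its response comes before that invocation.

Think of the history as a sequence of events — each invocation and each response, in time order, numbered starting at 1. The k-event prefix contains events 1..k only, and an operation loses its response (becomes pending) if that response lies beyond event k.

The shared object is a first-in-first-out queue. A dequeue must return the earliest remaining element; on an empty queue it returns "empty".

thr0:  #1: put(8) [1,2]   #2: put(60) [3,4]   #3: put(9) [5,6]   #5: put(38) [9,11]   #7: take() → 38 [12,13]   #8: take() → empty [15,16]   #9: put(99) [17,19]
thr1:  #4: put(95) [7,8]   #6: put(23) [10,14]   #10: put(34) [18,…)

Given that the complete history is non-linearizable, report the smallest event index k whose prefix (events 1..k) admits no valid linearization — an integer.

13

events 1..12 are linearizable; a witness order is #1, #2, #3, #4, #5:
after step 1 (#1 put(8)): queue <8>
after step 2 (#2 put(60)): queue <8,60>
after step 3 (#3 put(9)): queue <8,60,9>
after step 4 (#4 put(95)): queue <8,60,9,95>
after step 5 (#5 put(38)): queue <8,60,9,95,38>
at event 13 (#7's time-13 response) nothing linearizes any more
no completion choice of the 1 pending operation (#6) rescues it — every subset was tried
one such order, #1, #2, #3, #4, #5, #7 (pending dropped), breaks at step 6 where #7 take() → 38 is illegal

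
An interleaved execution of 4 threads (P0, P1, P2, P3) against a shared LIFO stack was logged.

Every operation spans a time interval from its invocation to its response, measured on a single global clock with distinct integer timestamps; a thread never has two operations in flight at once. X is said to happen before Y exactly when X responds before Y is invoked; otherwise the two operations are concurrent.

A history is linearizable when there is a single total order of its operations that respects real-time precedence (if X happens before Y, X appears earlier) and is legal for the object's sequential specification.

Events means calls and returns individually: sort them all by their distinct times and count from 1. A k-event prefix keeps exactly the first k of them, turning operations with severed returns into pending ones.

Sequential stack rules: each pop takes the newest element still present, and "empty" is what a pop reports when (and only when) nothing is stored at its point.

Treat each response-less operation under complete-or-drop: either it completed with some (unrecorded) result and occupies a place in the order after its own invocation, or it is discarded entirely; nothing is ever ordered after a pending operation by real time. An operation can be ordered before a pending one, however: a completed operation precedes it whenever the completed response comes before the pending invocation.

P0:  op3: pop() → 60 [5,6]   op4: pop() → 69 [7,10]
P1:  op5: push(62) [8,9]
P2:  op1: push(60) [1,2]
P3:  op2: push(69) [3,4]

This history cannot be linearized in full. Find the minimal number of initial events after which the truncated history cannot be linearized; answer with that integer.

events 1..5 are linearizable, e.g. via op1, op2:
after step 1 (op1 push(60)): stack <60>
after step 2 (op2 push(69)): stack <60,69>
at event 6 (op3's time-6 response) nothing linearizes any more
for example op1, op2, op3 fails at step 3: op3 pop() → 60 is not legal there

6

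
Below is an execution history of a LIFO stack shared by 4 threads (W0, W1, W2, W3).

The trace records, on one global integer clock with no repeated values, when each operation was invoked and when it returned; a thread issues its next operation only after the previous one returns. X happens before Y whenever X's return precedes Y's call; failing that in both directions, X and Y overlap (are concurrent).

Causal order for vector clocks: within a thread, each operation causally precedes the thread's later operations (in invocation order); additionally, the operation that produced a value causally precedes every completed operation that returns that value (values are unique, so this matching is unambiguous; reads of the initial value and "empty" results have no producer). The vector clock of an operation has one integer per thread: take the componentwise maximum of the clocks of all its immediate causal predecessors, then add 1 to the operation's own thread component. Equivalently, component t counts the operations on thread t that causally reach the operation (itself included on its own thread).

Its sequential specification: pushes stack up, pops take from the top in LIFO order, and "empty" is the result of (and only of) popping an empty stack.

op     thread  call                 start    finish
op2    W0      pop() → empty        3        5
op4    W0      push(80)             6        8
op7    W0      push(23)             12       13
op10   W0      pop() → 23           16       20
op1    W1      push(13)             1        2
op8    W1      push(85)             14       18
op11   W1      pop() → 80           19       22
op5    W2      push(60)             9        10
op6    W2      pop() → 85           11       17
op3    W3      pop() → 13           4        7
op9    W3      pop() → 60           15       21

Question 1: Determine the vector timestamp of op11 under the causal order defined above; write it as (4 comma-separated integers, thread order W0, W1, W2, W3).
(2, 3, 0, 0)

root op op5, invoked 9: fresh clock plus W2's own tick → (0, 0, 1, 0)
root op op1, invoked 1: fresh clock plus W1's own tick → (0, 1, 0, 0)
root op op2, invoked 3: fresh clock plus W0's own tick → (1, 0, 0, 0)
op3, invoked 4, takes VC(op1)=(0, 1, 0, 0) under max, adds 1 for W3 → (0, 1, 0, 1)
op8, invoked 14, takes VC(op1)=(0, 1, 0, 0) under max, adds 1 for W1 → (0, 2, 0, 0)
op4, invoked 6, takes VC(op2)=(1, 0, 0, 0) under max, adds 1 for W0 → (2, 0, 0, 0)
op7, invoked 12, takes VC(op4)=(2, 0, 0, 0) under max, adds 1 for W0 → (3, 0, 0, 0)
op9, invoked 15, takes VC(op3)=(0, 1, 0, 1), VC(op5)=(0, 0, 1, 0) under max, adds 1 for W3 → (0, 1, 1, 2)
op6, invoked 11, takes VC(op5)=(0, 0, 1, 0), VC(op8)=(0, 2, 0, 0) under max, adds 1 for W2 → (0, 2, 2, 0)
op10, invoked 16, takes VC(op7)=(3, 0, 0, 0) under max, adds 1 for W0 → (4, 0, 0, 0)
op11, invoked 19, takes VC(op4)=(2, 0, 0, 0), VC(op8)=(0, 2, 0, 0) under max, adds 1 for W1 → (2, 3, 0, 0)
target: VC(op11) = (2, 3, 0, 0)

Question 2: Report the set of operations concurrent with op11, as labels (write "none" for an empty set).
op10, op9

op11 runs from 19 to 22; window-overlapping ops are concurrent
op1 [1,2]: before
op2 [3,5]: before
op3 [4,7]: before
op4 [6,8]: before
op5 [9,10]: before
op6 [11,17]: before
op7 [12,13]: before
op8 [14,18]: before
op9 [15,21]: concurrent
op10 [16,20]: concurrent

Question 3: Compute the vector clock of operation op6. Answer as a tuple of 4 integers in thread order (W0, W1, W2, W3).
(0, 2, 2, 0)

VC(op5, invoked at 9): no causal predecessors; +1 on W2 → (0, 0, 1, 0)
VC(op1, invoked at 1): no causal predecessors; +1 on W1 → (0, 1, 0, 0)
VC(op2, invoked at 3): no causal predecessors; +1 on W0 → (1, 0, 0, 0)
invoked at 4, op3 merges VC(op1)=(0, 1, 0, 0) and bumps W3's slot → (0, 1, 0, 1)
invoked at 14, op8 merges VC(op1)=(0, 1, 0, 0) and bumps W1's slot → (0, 2, 0, 0)
invoked at 6, op4 merges VC(op2)=(1, 0, 0, 0) and bumps W0's slot → (2, 0, 0, 0)
invoked at 12, op7 merges VC(op4)=(2, 0, 0, 0) and bumps W0's slot → (3, 0, 0, 0)
invoked at 15, op9 merges VC(op3)=(0, 1, 0, 1), VC(op5)=(0, 0, 1, 0) and bumps W3's slot → (0, 1, 1, 2)
invoked at 11, op6 merges VC(op5)=(0, 0, 1, 0), VC(op8)=(0, 2, 0, 0) and bumps W2's slot → (0, 2, 2, 0)
invoked at 16, op10 merges VC(op7)=(3, 0, 0, 0) and bumps W0's slot → (4, 0, 0, 0)
invoked at 19, op11 merges VC(op4)=(2, 0, 0, 0), VC(op8)=(0, 2, 0, 0) and bumps W1's slot → (2, 3, 0, 0)
target: VC(op6) = (0, 2, 2, 0)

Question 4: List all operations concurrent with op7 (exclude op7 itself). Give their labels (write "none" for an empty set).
op6

overlap test against op7 [12,13]: concurrent iff the interval meets 12..13
op1 [1,2]: before
op2 [3,5]: before
op3 [4,7]: before
op4 [6,8]: before
op5 [9,10]: before
op6 [11,17]: concurrent
op8 [14,18]: after
op9 [15,21]: after
op10 [16,20]: after
op11 [19,22]: after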